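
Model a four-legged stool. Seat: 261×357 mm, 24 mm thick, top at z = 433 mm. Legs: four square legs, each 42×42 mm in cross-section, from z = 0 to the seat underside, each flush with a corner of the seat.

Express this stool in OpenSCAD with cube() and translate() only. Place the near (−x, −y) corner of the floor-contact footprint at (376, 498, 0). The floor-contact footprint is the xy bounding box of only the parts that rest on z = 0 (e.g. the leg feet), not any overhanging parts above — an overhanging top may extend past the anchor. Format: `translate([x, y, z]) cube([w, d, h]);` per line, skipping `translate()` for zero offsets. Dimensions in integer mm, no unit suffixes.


// leg_h = 433 - 24 = 409
translate([376, 498, 409]) cube([261, 357, 24]);
translate([376, 498, 0]) cube([42, 42, 409]);
translate([595, 498, 0]) cube([42, 42, 409]);
translate([376, 813, 0]) cube([42, 42, 409]);
translate([595, 813, 0]) cube([42, 42, 409]);


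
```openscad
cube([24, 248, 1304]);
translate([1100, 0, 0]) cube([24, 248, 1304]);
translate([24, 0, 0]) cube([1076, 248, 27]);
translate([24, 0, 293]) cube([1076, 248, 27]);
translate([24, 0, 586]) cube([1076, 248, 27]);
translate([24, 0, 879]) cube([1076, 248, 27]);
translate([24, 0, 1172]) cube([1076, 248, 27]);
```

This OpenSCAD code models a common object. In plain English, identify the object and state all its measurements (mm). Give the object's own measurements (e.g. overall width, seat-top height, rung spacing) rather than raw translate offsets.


An open bookshelf. Two side panels, each 24 mm thick, 248 mm deep and 1304 mm tall, stand 1124 mm apart (outside-to-outside). Between them sit 5 shelves, each 27 mm thick and 248 mm deep, spanning the full gap between the sides. The bottom shelf rests on the floor (its underside at z = 0) and the clear gap between one shelf's top and the next shelf's underside is 266 mm.


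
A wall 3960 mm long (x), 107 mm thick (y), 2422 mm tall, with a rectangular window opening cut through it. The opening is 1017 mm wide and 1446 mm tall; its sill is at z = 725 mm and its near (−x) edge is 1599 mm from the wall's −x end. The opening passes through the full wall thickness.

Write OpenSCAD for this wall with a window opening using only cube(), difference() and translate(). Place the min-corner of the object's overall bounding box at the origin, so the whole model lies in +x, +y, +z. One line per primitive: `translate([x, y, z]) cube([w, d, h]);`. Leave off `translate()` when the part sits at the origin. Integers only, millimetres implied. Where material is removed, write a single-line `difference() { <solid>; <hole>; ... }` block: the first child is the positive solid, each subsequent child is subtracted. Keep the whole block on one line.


difference() { cube([3960, 107, 2422]); translate([1599, 0, 725]) cube([1017, 107, 1446]); }


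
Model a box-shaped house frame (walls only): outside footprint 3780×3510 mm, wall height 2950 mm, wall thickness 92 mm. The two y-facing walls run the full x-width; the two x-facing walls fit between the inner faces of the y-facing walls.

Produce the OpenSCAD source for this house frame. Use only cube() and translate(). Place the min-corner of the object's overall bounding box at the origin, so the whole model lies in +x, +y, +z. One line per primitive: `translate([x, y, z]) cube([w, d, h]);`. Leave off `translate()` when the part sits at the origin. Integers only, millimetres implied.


cube([3780, 92, 2950]);
translate([0, 3418, 0]) cube([3780, 92, 2950]);
translate([0, 92, 0]) cube([92, 3326, 2950]);
translate([3688, 92, 0]) cube([92, 3326, 2950]);


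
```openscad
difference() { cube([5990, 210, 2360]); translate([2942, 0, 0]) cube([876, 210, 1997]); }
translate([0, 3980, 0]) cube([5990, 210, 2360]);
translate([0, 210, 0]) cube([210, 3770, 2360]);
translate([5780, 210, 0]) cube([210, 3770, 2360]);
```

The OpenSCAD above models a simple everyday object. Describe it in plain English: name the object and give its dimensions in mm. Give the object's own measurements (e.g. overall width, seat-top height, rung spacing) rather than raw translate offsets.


A single room: four walls, each 2360 mm tall and 210 mm thick, enclosing an outside footprint 5990×4190 mm (x × y), no floor or roof. The front and back walls (−y and +y sides) run the full x-width; the side walls fit between their inner faces. A door opening 876 mm wide and 1997 mm tall is cut through the front wall from the floor up, its −x edge 2942 mm from the wall's −x end.


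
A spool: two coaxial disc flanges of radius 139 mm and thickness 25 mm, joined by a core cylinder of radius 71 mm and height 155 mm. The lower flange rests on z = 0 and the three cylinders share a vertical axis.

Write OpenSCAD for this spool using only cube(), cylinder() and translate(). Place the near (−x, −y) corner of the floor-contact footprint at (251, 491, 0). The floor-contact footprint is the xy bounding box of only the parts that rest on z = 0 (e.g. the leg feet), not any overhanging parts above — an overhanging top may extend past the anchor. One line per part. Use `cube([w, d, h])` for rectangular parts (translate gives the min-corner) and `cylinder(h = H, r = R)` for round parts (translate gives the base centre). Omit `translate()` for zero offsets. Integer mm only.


translate([390, 630, 0]) cylinder(h = 25, r = 139);
translate([390, 630, 25]) cylinder(h = 155, r = 71);
translate([390, 630, 180]) cylinder(h = 25, r = 139);


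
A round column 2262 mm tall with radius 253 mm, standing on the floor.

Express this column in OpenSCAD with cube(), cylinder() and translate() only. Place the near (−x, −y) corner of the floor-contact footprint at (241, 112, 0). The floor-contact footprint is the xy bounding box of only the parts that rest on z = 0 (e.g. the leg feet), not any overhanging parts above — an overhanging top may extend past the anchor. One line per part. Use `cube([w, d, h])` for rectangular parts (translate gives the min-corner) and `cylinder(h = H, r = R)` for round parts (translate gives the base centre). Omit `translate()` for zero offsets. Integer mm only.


translate([494, 365, 0]) cylinder(h = 2262, r = 253);


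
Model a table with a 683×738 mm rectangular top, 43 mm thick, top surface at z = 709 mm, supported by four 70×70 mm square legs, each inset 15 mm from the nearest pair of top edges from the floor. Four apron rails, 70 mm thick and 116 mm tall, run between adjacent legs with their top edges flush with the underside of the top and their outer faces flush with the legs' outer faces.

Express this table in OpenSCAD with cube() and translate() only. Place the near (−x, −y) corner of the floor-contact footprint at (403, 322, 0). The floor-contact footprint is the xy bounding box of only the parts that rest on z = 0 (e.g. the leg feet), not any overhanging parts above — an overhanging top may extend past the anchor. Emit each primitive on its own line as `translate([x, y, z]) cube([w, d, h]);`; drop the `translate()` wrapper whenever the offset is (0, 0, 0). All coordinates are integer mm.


translate([388, 307, 666]) cube([683, 738, 43]);
translate([403, 322, 0]) cube([70, 70, 666]);
translate([986, 322, 0]) cube([70, 70, 666]);
translate([403, 960, 0]) cube([70, 70, 666]);
translate([986, 960, 0]) cube([70, 70, 666]);
translate([473, 322, 550]) cube([513, 70, 116]);
translate([473, 960, 550]) cube([513, 70, 116]);
translate([403, 392, 550]) cube([70, 568, 116]);
translate([986, 392, 550]) cube([70, 568, 116]);


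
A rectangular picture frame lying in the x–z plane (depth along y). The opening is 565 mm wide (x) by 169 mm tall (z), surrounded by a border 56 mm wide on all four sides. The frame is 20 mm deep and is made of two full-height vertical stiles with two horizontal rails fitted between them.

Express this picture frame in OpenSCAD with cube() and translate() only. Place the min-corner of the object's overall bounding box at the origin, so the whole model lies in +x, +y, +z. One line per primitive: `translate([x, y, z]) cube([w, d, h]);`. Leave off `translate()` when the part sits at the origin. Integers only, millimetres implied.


cube([56, 20, 281]);
translate([621, 0, 0]) cube([56, 20, 281]);
translate([56, 0, 0]) cube([565, 20, 56]);
translate([56, 0, 225]) cube([565, 20, 56]);


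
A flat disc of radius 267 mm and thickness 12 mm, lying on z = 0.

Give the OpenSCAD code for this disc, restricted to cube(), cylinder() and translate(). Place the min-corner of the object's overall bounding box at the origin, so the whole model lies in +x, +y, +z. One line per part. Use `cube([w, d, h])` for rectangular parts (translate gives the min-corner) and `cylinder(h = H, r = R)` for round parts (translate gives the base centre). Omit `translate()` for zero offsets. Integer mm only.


translate([267, 267, 0]) cylinder(h = 12, r = 267);


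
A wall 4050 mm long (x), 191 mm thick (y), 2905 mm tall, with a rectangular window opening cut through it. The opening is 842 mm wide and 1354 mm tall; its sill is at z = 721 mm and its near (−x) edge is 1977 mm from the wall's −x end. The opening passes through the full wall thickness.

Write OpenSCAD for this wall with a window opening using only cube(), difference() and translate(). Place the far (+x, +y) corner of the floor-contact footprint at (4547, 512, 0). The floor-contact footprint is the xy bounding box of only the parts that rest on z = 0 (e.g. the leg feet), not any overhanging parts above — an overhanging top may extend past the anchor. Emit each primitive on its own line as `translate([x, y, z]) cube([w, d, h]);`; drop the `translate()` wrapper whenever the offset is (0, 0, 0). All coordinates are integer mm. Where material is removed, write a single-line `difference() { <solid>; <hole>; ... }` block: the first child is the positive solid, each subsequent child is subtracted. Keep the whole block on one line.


difference() { translate([497, 321, 0]) cube([4050, 191, 2905]); translate([2474, 321, 721]) cube([842, 191, 1354]); }


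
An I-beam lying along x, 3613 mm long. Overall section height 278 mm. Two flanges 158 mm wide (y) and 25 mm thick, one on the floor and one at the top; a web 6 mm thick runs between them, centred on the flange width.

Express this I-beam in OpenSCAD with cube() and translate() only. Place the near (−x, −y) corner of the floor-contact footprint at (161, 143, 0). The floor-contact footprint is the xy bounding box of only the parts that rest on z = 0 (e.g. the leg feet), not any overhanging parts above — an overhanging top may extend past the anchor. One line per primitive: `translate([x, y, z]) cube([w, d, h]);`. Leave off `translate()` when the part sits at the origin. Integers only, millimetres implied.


translate([161, 143, 0]) cube([3613, 158, 25]);
translate([161, 219, 25]) cube([3613, 6, 228]);
translate([161, 143, 253]) cube([3613, 158, 25]);


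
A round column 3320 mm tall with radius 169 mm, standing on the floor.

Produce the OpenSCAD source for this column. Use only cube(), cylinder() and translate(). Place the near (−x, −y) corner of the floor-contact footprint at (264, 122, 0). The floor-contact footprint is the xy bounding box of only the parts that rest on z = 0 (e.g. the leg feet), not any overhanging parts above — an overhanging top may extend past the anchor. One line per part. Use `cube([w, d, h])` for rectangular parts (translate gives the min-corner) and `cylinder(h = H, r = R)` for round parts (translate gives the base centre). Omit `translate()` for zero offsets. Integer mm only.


translate([433, 291, 0]) cylinder(h = 3320, r = 169);


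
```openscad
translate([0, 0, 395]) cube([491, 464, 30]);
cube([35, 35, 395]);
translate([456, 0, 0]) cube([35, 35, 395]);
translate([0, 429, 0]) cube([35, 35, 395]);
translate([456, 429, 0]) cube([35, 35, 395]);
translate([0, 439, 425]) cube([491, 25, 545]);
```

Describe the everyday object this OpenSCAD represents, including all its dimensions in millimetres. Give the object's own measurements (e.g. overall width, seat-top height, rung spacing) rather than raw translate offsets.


A chair. The seat is a 491×464×30 mm slab with its top at z = 425 mm, on four 35×35 mm corner legs (flush with the seat edges, standing on z = 0). A flat backrest 25 mm thick, 545 mm tall, spans the full seat width and rises from the seat top along its +y edge, rear face flush with the rear of the seat.


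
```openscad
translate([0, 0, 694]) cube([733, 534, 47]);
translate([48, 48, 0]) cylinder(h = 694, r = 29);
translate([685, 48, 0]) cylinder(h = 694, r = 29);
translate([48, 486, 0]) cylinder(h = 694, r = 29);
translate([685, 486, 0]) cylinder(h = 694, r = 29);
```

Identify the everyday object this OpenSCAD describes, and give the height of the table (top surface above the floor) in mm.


A table. The table height is 741 mm.

A 733×534×47 slab sits at z = 694 on four Ø58 mm round legs — a table. The top surface is at 694 + 47 = 741 mm.


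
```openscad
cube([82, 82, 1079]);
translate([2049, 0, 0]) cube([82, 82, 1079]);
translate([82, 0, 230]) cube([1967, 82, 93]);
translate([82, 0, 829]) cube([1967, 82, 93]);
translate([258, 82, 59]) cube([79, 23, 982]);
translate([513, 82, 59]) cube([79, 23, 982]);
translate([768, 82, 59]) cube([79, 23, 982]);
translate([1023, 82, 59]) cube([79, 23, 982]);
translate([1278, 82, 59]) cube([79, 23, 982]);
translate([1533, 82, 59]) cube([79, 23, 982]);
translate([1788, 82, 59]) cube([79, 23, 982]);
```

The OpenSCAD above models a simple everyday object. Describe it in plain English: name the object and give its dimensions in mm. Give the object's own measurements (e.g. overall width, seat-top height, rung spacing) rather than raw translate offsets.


A fence section. Two 82×82 mm posts, 1079 mm tall, stand on the floor with a clear span of 1967 mm between their inner faces. Two horizontal rails of 82×93 mm section span the gap between the posts with their undersides at z = 230 mm and z = 829 mm, flush with the posts' −y face. 7 pickets, each 79 mm wide, 23 mm thick and 982 mm tall, are fixed to the +y face of the rails with their bottoms at z = 59 mm, spaced across the span with a 176 mm gap after the −x post and between neighbouring pickets, with 182 mm left before the +x post.


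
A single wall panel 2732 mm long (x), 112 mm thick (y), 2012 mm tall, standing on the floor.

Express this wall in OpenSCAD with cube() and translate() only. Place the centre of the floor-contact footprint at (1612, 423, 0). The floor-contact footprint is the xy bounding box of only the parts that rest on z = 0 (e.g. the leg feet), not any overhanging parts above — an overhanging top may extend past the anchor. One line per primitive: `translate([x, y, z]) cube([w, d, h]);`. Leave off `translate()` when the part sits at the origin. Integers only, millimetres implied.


translate([246, 367, 0]) cube([2732, 112, 2012]);


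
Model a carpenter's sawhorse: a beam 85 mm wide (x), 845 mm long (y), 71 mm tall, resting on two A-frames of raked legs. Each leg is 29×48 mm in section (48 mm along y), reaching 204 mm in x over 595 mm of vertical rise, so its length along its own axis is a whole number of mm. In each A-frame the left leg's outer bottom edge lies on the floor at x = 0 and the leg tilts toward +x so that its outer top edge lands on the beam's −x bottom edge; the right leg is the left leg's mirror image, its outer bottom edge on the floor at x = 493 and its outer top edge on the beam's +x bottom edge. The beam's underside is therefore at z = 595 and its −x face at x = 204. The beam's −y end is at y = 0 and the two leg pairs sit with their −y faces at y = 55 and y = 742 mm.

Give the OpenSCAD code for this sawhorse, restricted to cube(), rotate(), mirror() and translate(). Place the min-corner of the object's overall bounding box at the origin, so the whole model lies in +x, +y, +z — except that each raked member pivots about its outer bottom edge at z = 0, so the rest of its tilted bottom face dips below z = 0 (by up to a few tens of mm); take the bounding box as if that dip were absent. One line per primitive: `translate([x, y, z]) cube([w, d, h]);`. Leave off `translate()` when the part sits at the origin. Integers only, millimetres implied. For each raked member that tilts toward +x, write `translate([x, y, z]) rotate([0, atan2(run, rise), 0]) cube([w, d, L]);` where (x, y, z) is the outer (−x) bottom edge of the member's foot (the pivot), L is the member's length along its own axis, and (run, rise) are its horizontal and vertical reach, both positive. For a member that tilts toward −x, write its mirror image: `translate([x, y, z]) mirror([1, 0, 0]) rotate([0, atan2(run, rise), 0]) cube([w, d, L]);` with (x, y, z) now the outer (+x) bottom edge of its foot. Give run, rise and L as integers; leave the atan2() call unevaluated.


translate([204, 0, 595]) cube([85, 845, 71]);
translate([0, 55, 0]) rotate([0, atan2(204, 595), 0]) cube([29, 48, 629]);
translate([493, 55, 0]) mirror([1, 0, 0]) rotate([0, atan2(204, 595), 0]) cube([29, 48, 629]);
translate([0, 742, 0]) rotate([0, atan2(204, 595), 0]) cube([29, 48, 629]);
translate([493, 742, 0]) mirror([1, 0, 0]) rotate([0, atan2(204, 595), 0]) cube([29, 48, 629]);


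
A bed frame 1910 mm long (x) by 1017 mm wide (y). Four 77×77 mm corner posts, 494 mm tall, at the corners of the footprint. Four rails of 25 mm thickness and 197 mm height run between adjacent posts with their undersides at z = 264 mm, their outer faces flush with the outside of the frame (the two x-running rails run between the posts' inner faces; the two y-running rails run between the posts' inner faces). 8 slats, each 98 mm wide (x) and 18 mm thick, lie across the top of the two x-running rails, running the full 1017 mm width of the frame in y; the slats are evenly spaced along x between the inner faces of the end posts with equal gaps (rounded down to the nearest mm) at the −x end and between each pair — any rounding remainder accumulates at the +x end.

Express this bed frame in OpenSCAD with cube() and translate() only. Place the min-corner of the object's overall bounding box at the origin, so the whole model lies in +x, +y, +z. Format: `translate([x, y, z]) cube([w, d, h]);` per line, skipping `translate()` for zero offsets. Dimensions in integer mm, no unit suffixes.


cube([77, 77, 494]);
translate([0, 940, 0]) cube([77, 77, 494]);
translate([1833, 0, 0]) cube([77, 77, 494]);
translate([1833, 940, 0]) cube([77, 77, 494]);
translate([77, 0, 264]) cube([1756, 25, 197]);
translate([77, 992, 264]) cube([1756, 25, 197]);
translate([0, 77, 264]) cube([25, 863, 197]);
translate([1885, 77, 264]) cube([25, 863, 197]);
translate([185, 0, 461]) cube([98, 1017, 18]);
translate([391, 0, 461]) cube([98, 1017, 18]);
translate([597, 0, 461]) cube([98, 1017, 18]);
translate([803, 0, 461]) cube([98, 1017, 18]);
translate([1009, 0, 461]) cube([98, 1017, 18]);
translate([1215, 0, 461]) cube([98, 1017, 18]);
translate([1421, 0, 461]) cube([98, 1017, 18]);
translate([1627, 0, 461]) cube([98, 1017, 18]);


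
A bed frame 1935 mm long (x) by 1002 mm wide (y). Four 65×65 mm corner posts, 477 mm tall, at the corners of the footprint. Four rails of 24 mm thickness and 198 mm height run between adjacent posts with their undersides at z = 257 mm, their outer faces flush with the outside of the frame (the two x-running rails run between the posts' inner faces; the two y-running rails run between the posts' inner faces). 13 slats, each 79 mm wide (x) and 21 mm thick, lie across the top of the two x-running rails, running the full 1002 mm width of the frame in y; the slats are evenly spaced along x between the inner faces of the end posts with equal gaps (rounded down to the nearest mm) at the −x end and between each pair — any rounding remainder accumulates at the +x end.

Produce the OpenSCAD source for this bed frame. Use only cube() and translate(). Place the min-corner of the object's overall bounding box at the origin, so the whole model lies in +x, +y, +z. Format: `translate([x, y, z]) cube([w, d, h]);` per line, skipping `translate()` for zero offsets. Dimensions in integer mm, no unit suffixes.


cube([65, 65, 477]);
translate([0, 937, 0]) cube([65, 65, 477]);
translate([1870, 0, 0]) cube([65, 65, 477]);
translate([1870, 937, 0]) cube([65, 65, 477]);
translate([65, 0, 257]) cube([1805, 24, 198]);
translate([65, 978, 257]) cube([1805, 24, 198]);
translate([0, 65, 257]) cube([24, 872, 198]);
translate([1911, 65, 257]) cube([24, 872, 198]);
translate([120, 0, 455]) cube([79, 1002, 21]);
translate([254, 0, 455]) cube([79, 1002, 21]);
translate([388, 0, 455]) cube([79, 1002, 21]);
translate([522, 0, 455]) cube([79, 1002, 21]);
translate([656, 0, 455]) cube([79, 1002, 21]);
translate([790, 0, 455]) cube([79, 1002, 21]);
translate([924, 0, 455]) cube([79, 1002, 21]);
translate([1058, 0, 455]) cube([79, 1002, 21]);
translate([1192, 0, 455]) cube([79, 1002, 21]);
translate([1326, 0, 455]) cube([79, 1002, 21]);
translate([1460, 0, 455]) cube([79, 1002, 21]);
translate([1594, 0, 455]) cube([79, 1002, 21]);
translate([1728, 0, 455]) cube([79, 1002, 21]);


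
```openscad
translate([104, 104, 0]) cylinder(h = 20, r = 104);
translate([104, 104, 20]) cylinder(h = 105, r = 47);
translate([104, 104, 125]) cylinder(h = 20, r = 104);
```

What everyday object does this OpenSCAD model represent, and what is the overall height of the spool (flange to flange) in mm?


A spool. The overall height is 145 mm.

Three coaxial cylinders, large–small–large — a spool. Two 20 mm flanges and a 105 mm core give 20 + 105 + 20 = 145 mm.


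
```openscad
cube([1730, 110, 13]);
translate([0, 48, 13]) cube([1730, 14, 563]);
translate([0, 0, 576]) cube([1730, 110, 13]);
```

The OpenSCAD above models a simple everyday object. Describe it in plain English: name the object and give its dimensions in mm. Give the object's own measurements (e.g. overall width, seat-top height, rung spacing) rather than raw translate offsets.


An I-beam lying along x, 1730 mm long. Overall section height 589 mm. Two flanges 110 mm wide (y) and 13 mm thick, one on the floor and one at the top; a web 14 mm thick runs between them, centred on the flange width.


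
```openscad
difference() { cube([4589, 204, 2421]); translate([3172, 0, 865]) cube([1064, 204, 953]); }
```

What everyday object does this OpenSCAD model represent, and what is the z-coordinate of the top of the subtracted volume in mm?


A wall with a window opening. The window head height is 1818 mm.

A wall with a rectangular opening subtracted — a window. Sill at z = 865, opening 953 mm tall, so the head is at 865 + 953 = 1818 mm.


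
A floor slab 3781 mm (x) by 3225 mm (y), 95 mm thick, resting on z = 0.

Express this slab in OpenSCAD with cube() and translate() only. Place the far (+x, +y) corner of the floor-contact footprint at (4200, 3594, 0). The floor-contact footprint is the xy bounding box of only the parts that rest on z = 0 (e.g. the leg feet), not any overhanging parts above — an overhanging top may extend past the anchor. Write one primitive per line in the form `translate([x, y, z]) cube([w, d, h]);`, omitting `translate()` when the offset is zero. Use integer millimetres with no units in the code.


translate([419, 369, 0]) cube([3781, 3225, 95]);


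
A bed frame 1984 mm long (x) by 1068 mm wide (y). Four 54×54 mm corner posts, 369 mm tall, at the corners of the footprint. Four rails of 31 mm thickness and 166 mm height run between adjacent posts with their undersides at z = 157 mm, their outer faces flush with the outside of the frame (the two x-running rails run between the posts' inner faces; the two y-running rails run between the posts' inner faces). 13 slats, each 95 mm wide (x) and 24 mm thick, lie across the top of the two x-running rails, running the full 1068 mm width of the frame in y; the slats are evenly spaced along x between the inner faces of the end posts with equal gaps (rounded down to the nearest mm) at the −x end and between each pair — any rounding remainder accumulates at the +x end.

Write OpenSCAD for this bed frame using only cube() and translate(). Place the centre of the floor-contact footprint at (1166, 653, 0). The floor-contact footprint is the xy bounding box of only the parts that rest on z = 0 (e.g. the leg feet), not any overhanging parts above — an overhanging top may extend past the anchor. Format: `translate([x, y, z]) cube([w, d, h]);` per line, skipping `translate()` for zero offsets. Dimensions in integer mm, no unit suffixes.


// slat z = rail_z + rail_h = 157 + 166 = 323
// slat gap = ⌊(1876 − 13·95) / 14⌋ = 45
translate([174, 119, 0]) cube([54, 54, 369]);
translate([174, 1133, 0]) cube([54, 54, 369]);
translate([2104, 119, 0]) cube([54, 54, 369]);
translate([2104, 1133, 0]) cube([54, 54, 369]);
translate([228, 119, 157]) cube([1876, 31, 166]);
translate([228, 1156, 157]) cube([1876, 31, 166]);
translate([174, 173, 157]) cube([31, 960, 166]);
translate([2127, 173, 157]) cube([31, 960, 166]);
translate([273, 119, 323]) cube([95, 1068, 24]);
translate([413, 119, 323]) cube([95, 1068, 24]);
translate([553, 119, 323]) cube([95, 1068, 24]);
translate([693, 119, 323]) cube([95, 1068, 24]);
translate([833, 119, 323]) cube([95, 1068, 24]);
translate([973, 119, 323]) cube([95, 1068, 24]);
translate([1113, 119, 323]) cube([95, 1068, 24]);
translate([1253, 119, 323]) cube([95, 1068, 24]);
translate([1393, 119, 323]) cube([95, 1068, 24]);
translate([1533, 119, 323]) cube([95, 1068, 24]);
translate([1673, 119, 323]) cube([95, 1068, 24]);
translate([1813, 119, 323]) cube([95, 1068, 24]);
translate([1953, 119, 323]) cube([95, 1068, 24]);


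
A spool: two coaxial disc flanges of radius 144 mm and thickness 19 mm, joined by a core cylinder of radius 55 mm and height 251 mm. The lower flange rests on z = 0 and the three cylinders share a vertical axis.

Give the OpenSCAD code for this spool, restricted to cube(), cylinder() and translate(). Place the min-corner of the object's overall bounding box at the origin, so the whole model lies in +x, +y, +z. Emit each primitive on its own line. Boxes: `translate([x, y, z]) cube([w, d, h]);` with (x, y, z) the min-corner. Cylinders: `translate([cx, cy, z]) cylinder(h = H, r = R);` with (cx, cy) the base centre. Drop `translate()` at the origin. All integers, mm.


translate([144, 144, 0]) cylinder(h = 19, r = 144);
translate([144, 144, 19]) cylinder(h = 251, r = 55);
translate([144, 144, 270]) cylinder(h = 19, r = 144);


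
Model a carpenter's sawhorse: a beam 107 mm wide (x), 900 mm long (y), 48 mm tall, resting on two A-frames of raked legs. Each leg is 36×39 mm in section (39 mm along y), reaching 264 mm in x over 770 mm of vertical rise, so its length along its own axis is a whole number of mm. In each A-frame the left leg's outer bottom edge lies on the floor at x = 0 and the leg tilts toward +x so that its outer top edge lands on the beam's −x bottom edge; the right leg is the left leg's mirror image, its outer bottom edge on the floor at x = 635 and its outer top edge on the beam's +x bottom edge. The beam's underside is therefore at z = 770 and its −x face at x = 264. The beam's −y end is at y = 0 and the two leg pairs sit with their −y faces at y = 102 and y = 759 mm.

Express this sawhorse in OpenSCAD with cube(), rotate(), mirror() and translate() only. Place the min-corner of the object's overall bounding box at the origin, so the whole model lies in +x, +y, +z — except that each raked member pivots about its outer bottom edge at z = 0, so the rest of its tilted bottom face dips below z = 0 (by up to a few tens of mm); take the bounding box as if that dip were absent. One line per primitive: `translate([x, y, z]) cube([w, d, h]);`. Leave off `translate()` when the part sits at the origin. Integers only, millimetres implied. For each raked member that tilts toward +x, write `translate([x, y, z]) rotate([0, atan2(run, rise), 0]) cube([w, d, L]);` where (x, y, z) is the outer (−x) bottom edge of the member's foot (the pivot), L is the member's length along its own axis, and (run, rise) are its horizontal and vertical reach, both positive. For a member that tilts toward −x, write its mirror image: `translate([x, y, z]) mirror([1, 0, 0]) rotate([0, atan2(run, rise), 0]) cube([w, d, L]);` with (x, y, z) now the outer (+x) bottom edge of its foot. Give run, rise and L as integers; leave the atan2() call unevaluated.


// leg length = √(264² + 770²) = 814
// right-leg outer foot x = 2·264 + 107 = 635
// beam min-corner = (264, 0, 770)
translate([264, 0, 770]) cube([107, 900, 48]);
translate([0, 102, 0]) rotate([0, atan2(264, 770), 0]) cube([36, 39, 814]);
translate([635, 102, 0]) mirror([1, 0, 0]) rotate([0, atan2(264, 770), 0]) cube([36, 39, 814]);
translate([0, 759, 0]) rotate([0, atan2(264, 770), 0]) cube([36, 39, 814]);
translate([635, 759, 0]) mirror([1, 0, 0]) rotate([0, atan2(264, 770), 0]) cube([36, 39, 814]);


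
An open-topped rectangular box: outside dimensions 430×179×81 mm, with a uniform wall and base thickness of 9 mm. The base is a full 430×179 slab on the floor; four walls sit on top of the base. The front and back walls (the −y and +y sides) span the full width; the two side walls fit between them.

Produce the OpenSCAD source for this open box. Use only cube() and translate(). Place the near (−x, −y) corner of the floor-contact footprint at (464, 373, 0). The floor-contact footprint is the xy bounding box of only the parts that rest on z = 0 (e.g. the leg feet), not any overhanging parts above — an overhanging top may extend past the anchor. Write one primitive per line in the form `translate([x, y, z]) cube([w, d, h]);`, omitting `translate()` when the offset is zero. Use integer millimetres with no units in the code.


translate([464, 373, 0]) cube([430, 179, 9]);
translate([464, 373, 9]) cube([430, 9, 72]);
translate([464, 543, 9]) cube([430, 9, 72]);
translate([464, 382, 9]) cube([9, 161, 72]);
translate([885, 382, 9]) cube([9, 161, 72]);


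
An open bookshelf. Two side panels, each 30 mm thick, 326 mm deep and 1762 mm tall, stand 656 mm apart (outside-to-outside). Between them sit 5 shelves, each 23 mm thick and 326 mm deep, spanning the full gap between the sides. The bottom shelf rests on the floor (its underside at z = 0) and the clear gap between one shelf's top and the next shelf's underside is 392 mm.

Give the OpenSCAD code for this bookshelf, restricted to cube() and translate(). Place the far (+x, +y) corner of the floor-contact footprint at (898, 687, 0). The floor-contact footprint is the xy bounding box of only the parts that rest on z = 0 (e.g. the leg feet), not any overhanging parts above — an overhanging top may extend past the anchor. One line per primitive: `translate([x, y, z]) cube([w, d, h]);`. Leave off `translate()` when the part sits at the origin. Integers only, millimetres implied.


translate([242, 361, 0]) cube([30, 326, 1762]);
translate([868, 361, 0]) cube([30, 326, 1762]);
translate([272, 361, 0]) cube([596, 326, 23]);
translate([272, 361, 415]) cube([596, 326, 23]);
translate([272, 361, 830]) cube([596, 326, 23]);
translate([272, 361, 1245]) cube([596, 326, 23]);
translate([272, 361, 1660]) cube([596, 326, 23]);


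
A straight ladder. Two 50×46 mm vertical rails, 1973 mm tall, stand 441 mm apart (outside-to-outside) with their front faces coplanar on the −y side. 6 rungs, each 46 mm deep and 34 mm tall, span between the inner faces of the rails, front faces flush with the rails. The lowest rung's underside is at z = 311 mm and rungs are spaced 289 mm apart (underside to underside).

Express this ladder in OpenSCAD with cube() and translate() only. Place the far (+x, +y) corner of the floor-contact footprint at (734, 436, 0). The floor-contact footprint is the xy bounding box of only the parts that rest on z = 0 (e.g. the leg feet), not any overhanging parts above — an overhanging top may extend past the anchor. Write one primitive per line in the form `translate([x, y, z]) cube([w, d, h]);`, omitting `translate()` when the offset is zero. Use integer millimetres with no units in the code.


translate([293, 390, 0]) cube([50, 46, 1973]);
translate([684, 390, 0]) cube([50, 46, 1973]);
translate([343, 390, 311]) cube([341, 46, 34]);
translate([343, 390, 600]) cube([341, 46, 34]);
translate([343, 390, 889]) cube([341, 46, 34]);
translate([343, 390, 1178]) cube([341, 46, 34]);
translate([343, 390, 1467]) cube([341, 46, 34]);
translate([343, 390, 1756]) cube([341, 46, 34]);


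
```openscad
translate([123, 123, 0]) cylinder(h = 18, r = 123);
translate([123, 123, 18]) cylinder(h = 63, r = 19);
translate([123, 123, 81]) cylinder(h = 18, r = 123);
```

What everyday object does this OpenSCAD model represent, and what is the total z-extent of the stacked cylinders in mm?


A spool. The overall height is 99 mm.

Three coaxial cylinders, large–small–large — a spool. Two 18 mm flanges and a 63 mm core give 18 + 63 + 18 = 99 mm.


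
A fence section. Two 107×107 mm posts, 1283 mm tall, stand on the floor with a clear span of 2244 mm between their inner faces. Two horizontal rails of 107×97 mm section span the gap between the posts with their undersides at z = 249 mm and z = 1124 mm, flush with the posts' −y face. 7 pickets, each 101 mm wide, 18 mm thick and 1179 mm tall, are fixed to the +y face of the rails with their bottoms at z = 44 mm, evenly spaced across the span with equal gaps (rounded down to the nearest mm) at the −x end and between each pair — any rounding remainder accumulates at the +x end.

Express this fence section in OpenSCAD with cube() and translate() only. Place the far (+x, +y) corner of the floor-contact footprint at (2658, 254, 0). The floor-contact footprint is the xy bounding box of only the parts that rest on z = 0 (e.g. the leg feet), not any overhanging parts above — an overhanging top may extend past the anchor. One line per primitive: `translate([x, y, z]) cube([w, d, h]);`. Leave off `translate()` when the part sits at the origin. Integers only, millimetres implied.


translate([200, 147, 0]) cube([107, 107, 1283]);
translate([2551, 147, 0]) cube([107, 107, 1283]);
translate([307, 147, 249]) cube([2244, 107, 97]);
translate([307, 147, 1124]) cube([2244, 107, 97]);
translate([499, 254, 44]) cube([101, 18, 1179]);
translate([792, 254, 44]) cube([101, 18, 1179]);
translate([1085, 254, 44]) cube([101, 18, 1179]);
translate([1378, 254, 44]) cube([101, 18, 1179]);
translate([1671, 254, 44]) cube([101, 18, 1179]);
translate([1964, 254, 44]) cube([101, 18, 1179]);
translate([2257, 254, 44]) cube([101, 18, 1179]);


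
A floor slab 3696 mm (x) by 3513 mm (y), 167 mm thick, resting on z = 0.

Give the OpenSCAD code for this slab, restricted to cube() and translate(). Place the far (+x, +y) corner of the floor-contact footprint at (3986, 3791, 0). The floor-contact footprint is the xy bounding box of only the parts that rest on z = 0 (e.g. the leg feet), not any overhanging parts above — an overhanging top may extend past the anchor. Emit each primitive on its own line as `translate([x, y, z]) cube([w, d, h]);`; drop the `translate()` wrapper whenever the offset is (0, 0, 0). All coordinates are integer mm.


translate([290, 278, 0]) cube([3696, 3513, 167]);


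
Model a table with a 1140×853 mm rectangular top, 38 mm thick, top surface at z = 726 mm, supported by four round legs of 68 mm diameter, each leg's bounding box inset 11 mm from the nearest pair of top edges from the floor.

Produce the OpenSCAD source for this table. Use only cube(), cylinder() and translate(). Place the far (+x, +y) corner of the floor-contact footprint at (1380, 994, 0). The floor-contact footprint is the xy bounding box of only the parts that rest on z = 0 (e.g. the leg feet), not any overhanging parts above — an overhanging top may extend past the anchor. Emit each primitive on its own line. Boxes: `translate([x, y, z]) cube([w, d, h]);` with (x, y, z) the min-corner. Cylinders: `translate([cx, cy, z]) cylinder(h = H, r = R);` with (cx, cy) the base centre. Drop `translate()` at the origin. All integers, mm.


translate([251, 152, 688]) cube([1140, 853, 38]);
translate([296, 197, 0]) cylinder(h = 688, r = 34);
translate([1346, 197, 0]) cylinder(h = 688, r = 34);
translate([296, 960, 0]) cylinder(h = 688, r = 34);
translate([1346, 960, 0]) cylinder(h = 688, r = 34);


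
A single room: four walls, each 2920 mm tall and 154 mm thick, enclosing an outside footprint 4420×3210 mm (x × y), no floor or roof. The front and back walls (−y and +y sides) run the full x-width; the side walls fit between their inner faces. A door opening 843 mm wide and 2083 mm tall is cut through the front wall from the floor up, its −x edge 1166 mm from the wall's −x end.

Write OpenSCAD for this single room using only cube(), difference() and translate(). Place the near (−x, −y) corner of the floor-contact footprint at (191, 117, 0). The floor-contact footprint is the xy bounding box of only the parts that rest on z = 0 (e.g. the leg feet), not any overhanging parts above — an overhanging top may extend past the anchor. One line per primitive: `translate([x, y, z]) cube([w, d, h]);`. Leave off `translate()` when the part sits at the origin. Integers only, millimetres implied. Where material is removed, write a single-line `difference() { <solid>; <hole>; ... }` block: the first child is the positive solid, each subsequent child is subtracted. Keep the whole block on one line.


difference() { translate([191, 117, 0]) cube([4420, 154, 2920]); translate([1357, 117, 0]) cube([843, 154, 2083]); }
translate([191, 3173, 0]) cube([4420, 154, 2920]);
translate([191, 271, 0]) cube([154, 2902, 2920]);
translate([4457, 271, 0]) cube([154, 2902, 2920]);


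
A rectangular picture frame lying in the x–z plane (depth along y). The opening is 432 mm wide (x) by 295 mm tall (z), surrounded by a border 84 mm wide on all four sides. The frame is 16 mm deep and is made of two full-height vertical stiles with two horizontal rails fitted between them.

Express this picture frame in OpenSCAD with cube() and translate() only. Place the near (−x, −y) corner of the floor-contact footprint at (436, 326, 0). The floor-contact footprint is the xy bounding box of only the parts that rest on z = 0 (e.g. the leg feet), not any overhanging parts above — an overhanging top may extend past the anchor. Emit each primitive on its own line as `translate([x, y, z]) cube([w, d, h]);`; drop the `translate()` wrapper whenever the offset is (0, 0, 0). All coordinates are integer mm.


translate([436, 326, 0]) cube([84, 16, 463]);
translate([952, 326, 0]) cube([84, 16, 463]);
translate([520, 326, 0]) cube([432, 16, 84]);
translate([520, 326, 379]) cube([432, 16, 84]);


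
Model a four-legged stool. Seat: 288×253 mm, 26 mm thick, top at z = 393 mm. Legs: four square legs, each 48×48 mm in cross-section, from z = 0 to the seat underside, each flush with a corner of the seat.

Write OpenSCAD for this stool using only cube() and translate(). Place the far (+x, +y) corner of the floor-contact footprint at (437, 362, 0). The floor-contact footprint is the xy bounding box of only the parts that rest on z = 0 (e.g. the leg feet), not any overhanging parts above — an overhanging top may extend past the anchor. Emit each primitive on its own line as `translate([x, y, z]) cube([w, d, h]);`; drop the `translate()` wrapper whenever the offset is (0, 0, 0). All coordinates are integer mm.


translate([149, 109, 367]) cube([288, 253, 26]);
translate([149, 109, 0]) cube([48, 48, 367]);
translate([389, 109, 0]) cube([48, 48, 367]);
translate([149, 314, 0]) cube([48, 48, 367]);
translate([389, 314, 0]) cube([48, 48, 367]);


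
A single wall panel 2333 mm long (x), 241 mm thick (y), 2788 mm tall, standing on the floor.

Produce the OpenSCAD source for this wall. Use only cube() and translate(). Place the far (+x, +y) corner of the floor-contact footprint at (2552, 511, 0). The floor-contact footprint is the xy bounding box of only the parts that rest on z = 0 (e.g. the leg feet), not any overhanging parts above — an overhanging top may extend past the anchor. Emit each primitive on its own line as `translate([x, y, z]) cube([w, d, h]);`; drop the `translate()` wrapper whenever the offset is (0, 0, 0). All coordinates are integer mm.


translate([219, 270, 0]) cube([2333, 241, 2788]);
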